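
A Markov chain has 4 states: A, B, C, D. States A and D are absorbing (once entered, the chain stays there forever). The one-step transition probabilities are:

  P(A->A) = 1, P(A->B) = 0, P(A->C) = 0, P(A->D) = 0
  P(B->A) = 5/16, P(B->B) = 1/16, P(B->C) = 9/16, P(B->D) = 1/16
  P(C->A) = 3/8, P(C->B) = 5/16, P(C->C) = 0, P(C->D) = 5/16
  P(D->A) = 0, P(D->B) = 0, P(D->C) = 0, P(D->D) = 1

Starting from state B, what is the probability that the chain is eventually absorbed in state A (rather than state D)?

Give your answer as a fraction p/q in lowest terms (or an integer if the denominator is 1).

Let a_i = P(absorbed in A | start in state i).
Boundary conditions: a_A = 1, a_D = 0.
For each transient state i, a_i = sum_j P(i->j) * a_j:
  a_B = 5/16*a_A + 1/16*a_B + 9/16*a_C + 1/16*a_D
  a_C = 3/8*a_A + 5/16*a_B + 0*a_C + 5/16*a_D

Substituting a_A = 1 and a_D = 0, rearrange to (I - Q) a = r where r[i] = P(i -> A):
  [15/16, -9/16] . (a_B, a_C) = 5/16
  [-5/16, 1] . (a_B, a_C) = 3/8

Solving yields:
  a_B = 134/195
  a_C = 23/39

Starting state is B, so the absorption probability is a_B = 134/195.

Answer: 134/195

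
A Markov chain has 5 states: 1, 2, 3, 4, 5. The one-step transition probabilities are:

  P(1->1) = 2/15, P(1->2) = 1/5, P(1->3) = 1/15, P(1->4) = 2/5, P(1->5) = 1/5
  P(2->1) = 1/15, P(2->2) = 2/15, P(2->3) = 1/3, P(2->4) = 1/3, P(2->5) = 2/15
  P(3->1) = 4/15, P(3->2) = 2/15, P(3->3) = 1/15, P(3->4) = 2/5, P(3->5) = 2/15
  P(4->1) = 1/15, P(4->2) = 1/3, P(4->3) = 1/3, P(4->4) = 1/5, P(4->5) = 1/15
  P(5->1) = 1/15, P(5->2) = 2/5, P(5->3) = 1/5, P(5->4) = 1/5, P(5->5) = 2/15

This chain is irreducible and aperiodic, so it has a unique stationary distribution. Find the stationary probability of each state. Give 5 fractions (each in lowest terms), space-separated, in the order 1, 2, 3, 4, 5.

Answer: 4213/35201 8226/35201 7927/35201 10565/35201 4270/35201

Derivation:
The stationary distribution satisfies pi = pi * P, i.e.:
  pi_1 = 2/15*pi_1 + 1/15*pi_2 + 4/15*pi_3 + 1/15*pi_4 + 1/15*pi_5
  pi_2 = 1/5*pi_1 + 2/15*pi_2 + 2/15*pi_3 + 1/3*pi_4 + 2/5*pi_5
  pi_3 = 1/15*pi_1 + 1/3*pi_2 + 1/15*pi_3 + 1/3*pi_4 + 1/5*pi_5
  pi_4 = 2/5*pi_1 + 1/3*pi_2 + 2/5*pi_3 + 1/5*pi_4 + 1/5*pi_5
  pi_5 = 1/5*pi_1 + 2/15*pi_2 + 2/15*pi_3 + 1/15*pi_4 + 2/15*pi_5
with normalization: pi_1 + pi_2 + pi_3 + pi_4 + pi_5 = 1.

Using the first 4 balance equations plus normalization, the linear system A*pi = b is:
  [-13/15, 1/15, 4/15, 1/15, 1/15] . pi = 0
  [1/5, -13/15, 2/15, 1/3, 2/5] . pi = 0
  [1/15, 1/3, -14/15, 1/3, 1/5] . pi = 0
  [2/5, 1/3, 2/5, -4/5, 1/5] . pi = 0
  [1, 1, 1, 1, 1] . pi = 1

Solving yields:
  pi_1 = 4213/35201
  pi_2 = 8226/35201
  pi_3 = 7927/35201
  pi_4 = 10565/35201
  pi_5 = 4270/35201

Verification (pi * P):
  4213/35201*2/15 + 8226/35201*1/15 + 7927/35201*4/15 + 10565/35201*1/15 + 4270/35201*1/15 = 4213/35201 = pi_1  (ok)
  4213/35201*1/5 + 8226/35201*2/15 + 7927/35201*2/15 + 10565/35201*1/3 + 4270/35201*2/5 = 8226/35201 = pi_2  (ok)
  4213/35201*1/15 + 8226/35201*1/3 + 7927/35201*1/15 + 10565/35201*1/3 + 4270/35201*1/5 = 7927/35201 = pi_3  (ok)
  4213/35201*2/5 + 8226/35201*1/3 + 7927/35201*2/5 + 10565/35201*1/5 + 4270/35201*1/5 = 10565/35201 = pi_4  (ok)
  4213/35201*1/5 + 8226/35201*2/15 + 7927/35201*2/15 + 10565/35201*1/15 + 4270/35201*2/15 = 4270/35201 = pi_5  (ok)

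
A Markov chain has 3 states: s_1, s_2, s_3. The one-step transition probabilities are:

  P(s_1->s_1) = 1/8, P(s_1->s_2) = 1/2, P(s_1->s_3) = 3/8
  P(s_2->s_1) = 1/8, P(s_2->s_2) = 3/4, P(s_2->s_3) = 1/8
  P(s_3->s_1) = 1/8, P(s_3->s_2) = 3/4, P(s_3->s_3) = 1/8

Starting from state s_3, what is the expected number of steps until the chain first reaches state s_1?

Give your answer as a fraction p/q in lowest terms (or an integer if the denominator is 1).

Let h_i = expected steps to first reach s_1 from state i.
Boundary: h_s_1 = 0.
First-step equations for the other states:
  h_s_2 = 1 + 1/8*h_s_1 + 3/4*h_s_2 + 1/8*h_s_3
  h_s_3 = 1 + 1/8*h_s_1 + 3/4*h_s_2 + 1/8*h_s_3

Substituting h_s_1 = 0 and rearranging gives the linear system (I - Q) h = 1:
  [1/4, -1/8] . (h_s_2, h_s_3) = 1
  [-3/4, 7/8] . (h_s_2, h_s_3) = 1

Solving yields:
  h_s_2 = 8
  h_s_3 = 8

Starting state is s_3, so the expected hitting time is h_s_3 = 8.

Answer: 8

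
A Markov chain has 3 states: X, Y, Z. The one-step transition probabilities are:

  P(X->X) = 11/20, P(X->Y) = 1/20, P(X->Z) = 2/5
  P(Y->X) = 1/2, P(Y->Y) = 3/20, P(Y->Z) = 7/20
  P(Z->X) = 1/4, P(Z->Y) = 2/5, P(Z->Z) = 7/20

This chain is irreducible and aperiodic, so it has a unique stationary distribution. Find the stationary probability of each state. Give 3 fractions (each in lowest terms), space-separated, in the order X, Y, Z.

Answer: 3/7 1/5 13/35

Derivation:
The stationary distribution satisfies pi = pi * P, i.e.:
  pi_X = 11/20*pi_X + 1/2*pi_Y + 1/4*pi_Z
  pi_Y = 1/20*pi_X + 3/20*pi_Y + 2/5*pi_Z
  pi_Z = 2/5*pi_X + 7/20*pi_Y + 7/20*pi_Z
with normalization: pi_X + pi_Y + pi_Z = 1.

Using the first 2 balance equations plus normalization, the linear system A*pi = b is:
  [-9/20, 1/2, 1/4] . pi = 0
  [1/20, -17/20, 2/5] . pi = 0
  [1, 1, 1] . pi = 1

Solving yields:
  pi_X = 3/7
  pi_Y = 1/5
  pi_Z = 13/35

Verification (pi * P):
  3/7*11/20 + 1/5*1/2 + 13/35*1/4 = 3/7 = pi_X  (ok)
  3/7*1/20 + 1/5*3/20 + 13/35*2/5 = 1/5 = pi_Y  (ok)
  3/7*2/5 + 1/5*7/20 + 13/35*7/20 = 13/35 = pi_Z  (ok)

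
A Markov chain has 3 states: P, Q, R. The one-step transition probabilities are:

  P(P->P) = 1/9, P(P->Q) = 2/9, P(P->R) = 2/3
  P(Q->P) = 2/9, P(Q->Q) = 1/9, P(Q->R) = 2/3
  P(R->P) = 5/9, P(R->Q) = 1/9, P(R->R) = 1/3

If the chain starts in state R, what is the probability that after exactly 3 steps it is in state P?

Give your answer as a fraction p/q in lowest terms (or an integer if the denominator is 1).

Computing P^3 by repeated multiplication:
P^1 =
  P: [1/9, 2/9, 2/3]
  Q: [2/9, 1/9, 2/3]
  R: [5/9, 1/9, 1/3]
P^2 =
  P: [35/81, 10/81, 4/9]
  Q: [34/81, 11/81, 4/9]
  R: [22/81, 14/81, 5/9]
P^3 =
  P: [235/729, 116/729, 14/27]
  Q: [236/729, 115/729, 14/27]
  R: [275/729, 103/729, 13/27]

(P^3)[R -> P] = 275/729

Answer: 275/729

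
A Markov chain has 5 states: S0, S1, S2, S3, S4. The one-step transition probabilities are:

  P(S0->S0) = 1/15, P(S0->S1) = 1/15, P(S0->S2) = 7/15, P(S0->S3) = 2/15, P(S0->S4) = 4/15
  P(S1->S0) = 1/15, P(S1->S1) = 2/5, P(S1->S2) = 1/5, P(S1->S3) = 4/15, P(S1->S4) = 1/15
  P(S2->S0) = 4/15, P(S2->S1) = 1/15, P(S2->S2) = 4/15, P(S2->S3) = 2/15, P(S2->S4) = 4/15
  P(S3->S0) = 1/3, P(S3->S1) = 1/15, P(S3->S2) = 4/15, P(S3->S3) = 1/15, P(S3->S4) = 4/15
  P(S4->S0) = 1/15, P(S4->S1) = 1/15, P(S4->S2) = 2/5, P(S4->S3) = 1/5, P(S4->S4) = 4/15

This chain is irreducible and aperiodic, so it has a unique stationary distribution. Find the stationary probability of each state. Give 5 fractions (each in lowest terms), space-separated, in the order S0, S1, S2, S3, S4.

The stationary distribution satisfies pi = pi * P, i.e.:
  pi_S0 = 1/15*pi_S0 + 1/15*pi_S1 + 4/15*pi_S2 + 1/3*pi_S3 + 1/15*pi_S4
  pi_S1 = 1/15*pi_S0 + 2/5*pi_S1 + 1/15*pi_S2 + 1/15*pi_S3 + 1/15*pi_S4
  pi_S2 = 7/15*pi_S0 + 1/5*pi_S1 + 4/15*pi_S2 + 4/15*pi_S3 + 2/5*pi_S4
  pi_S3 = 2/15*pi_S0 + 4/15*pi_S1 + 2/15*pi_S2 + 1/15*pi_S3 + 1/5*pi_S4
  pi_S4 = 4/15*pi_S0 + 1/15*pi_S1 + 4/15*pi_S2 + 4/15*pi_S3 + 4/15*pi_S4
with normalization: pi_S0 + pi_S1 + pi_S2 + pi_S3 + pi_S4 = 1.

Using the first 4 balance equations plus normalization, the linear system A*pi = b is:
  [-14/15, 1/15, 4/15, 1/3, 1/15] . pi = 0
  [1/15, -3/5, 1/15, 1/15, 1/15] . pi = 0
  [7/15, 1/5, -11/15, 4/15, 2/5] . pi = 0
  [2/15, 4/15, 2/15, -14/15, 1/5] . pi = 0
  [1, 1, 1, 1, 1] . pi = 1

Solving yields:
  pi_S0 = 7471/43200
  pi_S1 = 1/10
  pi_S2 = 14147/43200
  pi_S3 = 367/2400
  pi_S4 = 37/150

Verification (pi * P):
  7471/43200*1/15 + 1/10*1/15 + 14147/43200*4/15 + 367/2400*1/3 + 37/150*1/15 = 7471/43200 = pi_S0  (ok)
  7471/43200*1/15 + 1/10*2/5 + 14147/43200*1/15 + 367/2400*1/15 + 37/150*1/15 = 1/10 = pi_S1  (ok)
  7471/43200*7/15 + 1/10*1/5 + 14147/43200*4/15 + 367/2400*4/15 + 37/150*2/5 = 14147/43200 = pi_S2  (ok)
  7471/43200*2/15 + 1/10*4/15 + 14147/43200*2/15 + 367/2400*1/15 + 37/150*1/5 = 367/2400 = pi_S3  (ok)
  7471/43200*4/15 + 1/10*1/15 + 14147/43200*4/15 + 367/2400*4/15 + 37/150*4/15 = 37/150 = pi_S4  (ok)

Answer: 7471/43200 1/10 14147/43200 367/2400 37/150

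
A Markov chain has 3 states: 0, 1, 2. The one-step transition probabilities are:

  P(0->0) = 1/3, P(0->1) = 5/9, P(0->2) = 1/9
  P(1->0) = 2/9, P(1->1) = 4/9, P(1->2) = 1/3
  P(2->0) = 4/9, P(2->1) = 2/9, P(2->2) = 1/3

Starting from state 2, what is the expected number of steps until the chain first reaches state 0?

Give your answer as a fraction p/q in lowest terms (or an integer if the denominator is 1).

Answer: 21/8

Derivation:
Let h_i = expected steps to first reach 0 from state i.
Boundary: h_0 = 0.
First-step equations for the other states:
  h_1 = 1 + 2/9*h_0 + 4/9*h_1 + 1/3*h_2
  h_2 = 1 + 4/9*h_0 + 2/9*h_1 + 1/3*h_2

Substituting h_0 = 0 and rearranging gives the linear system (I - Q) h = 1:
  [5/9, -1/3] . (h_1, h_2) = 1
  [-2/9, 2/3] . (h_1, h_2) = 1

Solving yields:
  h_1 = 27/8
  h_2 = 21/8

Starting state is 2, so the expected hitting time is h_2 = 21/8.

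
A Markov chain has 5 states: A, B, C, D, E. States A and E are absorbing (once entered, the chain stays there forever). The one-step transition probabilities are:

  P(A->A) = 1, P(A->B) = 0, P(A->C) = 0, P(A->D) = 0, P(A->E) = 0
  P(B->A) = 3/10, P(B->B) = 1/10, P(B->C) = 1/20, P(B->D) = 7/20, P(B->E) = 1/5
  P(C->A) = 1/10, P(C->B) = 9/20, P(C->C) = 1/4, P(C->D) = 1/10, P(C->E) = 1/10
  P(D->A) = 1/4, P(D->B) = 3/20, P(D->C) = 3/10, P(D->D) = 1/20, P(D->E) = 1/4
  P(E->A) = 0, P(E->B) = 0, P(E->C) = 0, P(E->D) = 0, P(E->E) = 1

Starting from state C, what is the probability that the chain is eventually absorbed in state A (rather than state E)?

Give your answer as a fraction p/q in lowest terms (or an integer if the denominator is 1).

Let a_i = P(absorbed in A | start in state i).
Boundary conditions: a_A = 1, a_E = 0.
For each transient state i, a_i = sum_j P(i->j) * a_j:
  a_B = 3/10*a_A + 1/10*a_B + 1/20*a_C + 7/20*a_D + 1/5*a_E
  a_C = 1/10*a_A + 9/20*a_B + 1/4*a_C + 1/10*a_D + 1/10*a_E
  a_D = 1/4*a_A + 3/20*a_B + 3/10*a_C + 1/20*a_D + 1/4*a_E

Substituting a_A = 1 and a_E = 0, rearrange to (I - Q) a = r where r[i] = P(i -> A):
  [9/10, -1/20, -7/20] . (a_B, a_C, a_D) = 3/10
  [-9/20, 3/4, -1/10] . (a_B, a_C, a_D) = 1/10
  [-3/20, -3/10, 19/20] . (a_B, a_C, a_D) = 1/4

Solving yields:
  a_B = 765/1348
  a_C = 733/1348
  a_D = 707/1348

Starting state is C, so the absorption probability is a_C = 733/1348.

Answer: 733/1348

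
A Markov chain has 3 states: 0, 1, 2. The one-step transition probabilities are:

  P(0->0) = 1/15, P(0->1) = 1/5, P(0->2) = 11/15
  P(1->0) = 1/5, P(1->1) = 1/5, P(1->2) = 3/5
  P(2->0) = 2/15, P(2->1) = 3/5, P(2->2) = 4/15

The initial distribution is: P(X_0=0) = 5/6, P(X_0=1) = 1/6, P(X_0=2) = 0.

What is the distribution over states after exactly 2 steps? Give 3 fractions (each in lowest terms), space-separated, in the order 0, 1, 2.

Propagating the distribution step by step (d_{t+1} = d_t * P):
d_0 = (0=5/6, 1=1/6, 2=0)
  d_1[0] = 5/6*1/15 + 1/6*1/5 + 0*2/15 = 4/45
  d_1[1] = 5/6*1/5 + 1/6*1/5 + 0*3/5 = 1/5
  d_1[2] = 5/6*11/15 + 1/6*3/5 + 0*4/15 = 32/45
d_1 = (0=4/45, 1=1/5, 2=32/45)
  d_2[0] = 4/45*1/15 + 1/5*1/5 + 32/45*2/15 = 19/135
  d_2[1] = 4/45*1/5 + 1/5*1/5 + 32/45*3/5 = 109/225
  d_2[2] = 4/45*11/15 + 1/5*3/5 + 32/45*4/15 = 253/675
d_2 = (0=19/135, 1=109/225, 2=253/675)

Answer: 19/135 109/225 253/675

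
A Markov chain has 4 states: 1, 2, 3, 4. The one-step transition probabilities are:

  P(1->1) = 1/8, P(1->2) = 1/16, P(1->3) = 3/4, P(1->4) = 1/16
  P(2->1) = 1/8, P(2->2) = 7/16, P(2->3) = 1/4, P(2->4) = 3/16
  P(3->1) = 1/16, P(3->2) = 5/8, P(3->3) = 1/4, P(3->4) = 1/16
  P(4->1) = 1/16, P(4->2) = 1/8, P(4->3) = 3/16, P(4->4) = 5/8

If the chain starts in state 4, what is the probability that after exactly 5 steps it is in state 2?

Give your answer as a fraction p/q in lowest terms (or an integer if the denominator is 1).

Answer: 47737/131072

Derivation:
Computing P^5 by repeated multiplication:
P^1 =
  1: [1/8, 1/16, 3/4, 1/16]
  2: [1/8, 7/16, 1/4, 3/16]
  3: [1/16, 5/8, 1/4, 1/16]
  4: [1/16, 1/8, 3/16, 5/8]
P^2 =
  1: [19/256, 131/256, 79/256, 27/256]
  2: [25/256, 97/256, 77/256, 57/256]
  3: [27/256, 113/256, 71/256, 45/256]
  4: [19/256, 65/256, 31/128, 55/128]
P^3 =
  1: [203/2048, 445/1024, 1149/4096, 761/4096]
  2: [189/2048, 397/1024, 1167/4096, 963/4096]
  3: [99/1024, 809/2048, 1195/4096, 887/4096]
  4: [85/1024, 657/2048, 533/2048, 43/128]
P^4 =
  1: [3141/32768, 12939/32768, 18871/65536, 14505/65536]
  2: [3031/32768, 12545/32768, 18445/65536, 15939/65536]
  3: [3055/32768, 12723/32768, 18665/65536, 15315/65536]
  4: [2875/32768, 11475/32768, 277/1024, 4777/16384]
P^5 =
  1: [3053/32768, 101287/262144, 297895/1048576, 247837/1048576]
  2: [6043/65536, 99505/262144, 294701/1048576, 259167/1048576]
  3: [24273/262144, 50189/131072, 295709/1048576, 254263/1048576]
  4: [23559/262144, 47737/131072, 72259/262144, 17713/65536]

(P^5)[4 -> 2] = 47737/131072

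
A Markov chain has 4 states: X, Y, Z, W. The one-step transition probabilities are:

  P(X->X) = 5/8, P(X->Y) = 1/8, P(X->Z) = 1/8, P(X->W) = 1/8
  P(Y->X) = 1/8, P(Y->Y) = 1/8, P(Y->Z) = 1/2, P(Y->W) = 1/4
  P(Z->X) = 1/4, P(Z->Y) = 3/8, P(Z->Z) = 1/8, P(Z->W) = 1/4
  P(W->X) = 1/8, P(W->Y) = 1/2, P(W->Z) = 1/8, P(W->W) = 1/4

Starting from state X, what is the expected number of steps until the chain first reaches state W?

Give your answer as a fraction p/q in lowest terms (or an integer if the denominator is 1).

Answer: 464/79

Derivation:
Let h_i = expected steps to first reach W from state i.
Boundary: h_W = 0.
First-step equations for the other states:
  h_X = 1 + 5/8*h_X + 1/8*h_Y + 1/8*h_Z + 1/8*h_W
  h_Y = 1 + 1/8*h_X + 1/8*h_Y + 1/2*h_Z + 1/4*h_W
  h_Z = 1 + 1/4*h_X + 3/8*h_Y + 1/8*h_Z + 1/4*h_W

Substituting h_W = 0 and rearranging gives the linear system (I - Q) h = 1:
  [3/8, -1/8, -1/8] . (h_X, h_Y, h_Z) = 1
  [-1/8, 7/8, -1/2] . (h_X, h_Y, h_Z) = 1
  [-1/4, -3/8, 7/8] . (h_X, h_Y, h_Z) = 1

Solving yields:
  h_X = 464/79
  h_Y = 376/79
  h_Z = 384/79

Starting state is X, so the expected hitting time is h_X = 464/79.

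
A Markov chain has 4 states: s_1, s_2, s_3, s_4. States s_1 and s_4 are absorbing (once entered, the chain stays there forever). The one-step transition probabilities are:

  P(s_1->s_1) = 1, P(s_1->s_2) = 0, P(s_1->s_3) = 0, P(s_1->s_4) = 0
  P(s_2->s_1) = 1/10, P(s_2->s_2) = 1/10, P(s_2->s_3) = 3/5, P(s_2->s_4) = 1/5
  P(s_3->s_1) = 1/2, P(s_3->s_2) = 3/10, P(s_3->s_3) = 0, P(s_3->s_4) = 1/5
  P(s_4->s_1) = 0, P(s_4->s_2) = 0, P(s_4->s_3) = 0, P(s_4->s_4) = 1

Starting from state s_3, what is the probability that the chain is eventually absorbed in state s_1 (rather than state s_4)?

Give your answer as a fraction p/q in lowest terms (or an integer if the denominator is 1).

Answer: 2/3

Derivation:
Let a_i = P(absorbed in s_1 | start in state i).
Boundary conditions: a_s_1 = 1, a_s_4 = 0.
For each transient state i, a_i = sum_j P(i->j) * a_j:
  a_s_2 = 1/10*a_s_1 + 1/10*a_s_2 + 3/5*a_s_3 + 1/5*a_s_4
  a_s_3 = 1/2*a_s_1 + 3/10*a_s_2 + 0*a_s_3 + 1/5*a_s_4

Substituting a_s_1 = 1 and a_s_4 = 0, rearrange to (I - Q) a = r where r[i] = P(i -> s_1):
  [9/10, -3/5] . (a_s_2, a_s_3) = 1/10
  [-3/10, 1] . (a_s_2, a_s_3) = 1/2

Solving yields:
  a_s_2 = 5/9
  a_s_3 = 2/3

Starting state is s_3, so the absorption probability is a_s_3 = 2/3.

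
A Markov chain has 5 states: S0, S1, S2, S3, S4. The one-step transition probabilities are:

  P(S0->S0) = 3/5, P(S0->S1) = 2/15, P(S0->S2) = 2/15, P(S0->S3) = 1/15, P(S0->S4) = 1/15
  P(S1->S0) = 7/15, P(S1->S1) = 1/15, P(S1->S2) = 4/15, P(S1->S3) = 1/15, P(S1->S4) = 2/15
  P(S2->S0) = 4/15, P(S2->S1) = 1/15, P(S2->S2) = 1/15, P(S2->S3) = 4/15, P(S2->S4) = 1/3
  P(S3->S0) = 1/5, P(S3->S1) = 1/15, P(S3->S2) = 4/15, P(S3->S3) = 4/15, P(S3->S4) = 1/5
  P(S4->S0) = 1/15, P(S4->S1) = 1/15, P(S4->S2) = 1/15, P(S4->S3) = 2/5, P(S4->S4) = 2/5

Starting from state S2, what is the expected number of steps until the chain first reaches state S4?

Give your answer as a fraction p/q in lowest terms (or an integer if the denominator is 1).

Let h_i = expected steps to first reach S4 from state i.
Boundary: h_S4 = 0.
First-step equations for the other states:
  h_S0 = 1 + 3/5*h_S0 + 2/15*h_S1 + 2/15*h_S2 + 1/15*h_S3 + 1/15*h_S4
  h_S1 = 1 + 7/15*h_S0 + 1/15*h_S1 + 4/15*h_S2 + 1/15*h_S3 + 2/15*h_S4
  h_S2 = 1 + 4/15*h_S0 + 1/15*h_S1 + 1/15*h_S2 + 4/15*h_S3 + 1/3*h_S4
  h_S3 = 1 + 1/5*h_S0 + 1/15*h_S1 + 4/15*h_S2 + 4/15*h_S3 + 1/5*h_S4

Substituting h_S4 = 0 and rearranging gives the linear system (I - Q) h = 1:
  [2/5, -2/15, -2/15, -1/15] . (h_S0, h_S1, h_S2, h_S3) = 1
  [-7/15, 14/15, -4/15, -1/15] . (h_S0, h_S1, h_S2, h_S3) = 1
  [-4/15, -1/15, 14/15, -4/15] . (h_S0, h_S1, h_S2, h_S3) = 1
  [-1/5, -1/15, -4/15, 11/15] . (h_S0, h_S1, h_S2, h_S3) = 1

Solving yields:
  h_S0 = 1503/197
  h_S1 = 1356/197
  h_S2 = 2157/394
  h_S3 = 1194/197

Starting state is S2, so the expected hitting time is h_S2 = 2157/394.

Answer: 2157/394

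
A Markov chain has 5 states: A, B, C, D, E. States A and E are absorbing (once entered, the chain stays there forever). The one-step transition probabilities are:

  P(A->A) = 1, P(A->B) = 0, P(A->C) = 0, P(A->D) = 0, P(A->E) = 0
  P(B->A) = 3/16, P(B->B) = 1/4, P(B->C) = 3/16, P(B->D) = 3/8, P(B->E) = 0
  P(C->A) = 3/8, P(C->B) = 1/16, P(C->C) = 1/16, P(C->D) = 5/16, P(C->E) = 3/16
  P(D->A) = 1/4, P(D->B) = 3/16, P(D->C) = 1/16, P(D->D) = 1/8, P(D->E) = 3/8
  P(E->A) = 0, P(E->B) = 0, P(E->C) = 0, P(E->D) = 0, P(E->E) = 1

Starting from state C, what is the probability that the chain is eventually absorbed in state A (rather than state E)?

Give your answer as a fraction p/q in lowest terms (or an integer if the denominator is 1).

Let a_i = P(absorbed in A | start in state i).
Boundary conditions: a_A = 1, a_E = 0.
For each transient state i, a_i = sum_j P(i->j) * a_j:
  a_B = 3/16*a_A + 1/4*a_B + 3/16*a_C + 3/8*a_D + 0*a_E
  a_C = 3/8*a_A + 1/16*a_B + 1/16*a_C + 5/16*a_D + 3/16*a_E
  a_D = 1/4*a_A + 3/16*a_B + 1/16*a_C + 1/8*a_D + 3/8*a_E

Substituting a_A = 1 and a_E = 0, rearrange to (I - Q) a = r where r[i] = P(i -> A):
  [3/4, -3/16, -3/8] . (a_B, a_C, a_D) = 3/16
  [-1/16, 15/16, -5/16] . (a_B, a_C, a_D) = 3/8
  [-3/16, -1/16, 7/8] . (a_B, a_C, a_D) = 1/4

Solving yields:
  a_B = 147/233
  a_C = 139/233
  a_D = 108/233

Starting state is C, so the absorption probability is a_C = 139/233.

Answer: 139/233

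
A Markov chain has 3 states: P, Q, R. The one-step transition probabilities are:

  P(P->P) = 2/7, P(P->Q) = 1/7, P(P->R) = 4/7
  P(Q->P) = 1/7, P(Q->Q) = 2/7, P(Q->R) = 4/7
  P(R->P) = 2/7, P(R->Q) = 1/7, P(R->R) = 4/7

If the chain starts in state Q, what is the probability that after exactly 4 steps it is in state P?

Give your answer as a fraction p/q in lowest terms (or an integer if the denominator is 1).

Computing P^4 by repeated multiplication:
P^1 =
  P: [2/7, 1/7, 4/7]
  Q: [1/7, 2/7, 4/7]
  R: [2/7, 1/7, 4/7]
P^2 =
  P: [13/49, 8/49, 4/7]
  Q: [12/49, 9/49, 4/7]
  R: [13/49, 8/49, 4/7]
P^3 =
  P: [90/343, 57/343, 4/7]
  Q: [89/343, 58/343, 4/7]
  R: [90/343, 57/343, 4/7]
P^4 =
  P: [629/2401, 400/2401, 4/7]
  Q: [628/2401, 401/2401, 4/7]
  R: [629/2401, 400/2401, 4/7]

(P^4)[Q -> P] = 628/2401

Answer: 628/2401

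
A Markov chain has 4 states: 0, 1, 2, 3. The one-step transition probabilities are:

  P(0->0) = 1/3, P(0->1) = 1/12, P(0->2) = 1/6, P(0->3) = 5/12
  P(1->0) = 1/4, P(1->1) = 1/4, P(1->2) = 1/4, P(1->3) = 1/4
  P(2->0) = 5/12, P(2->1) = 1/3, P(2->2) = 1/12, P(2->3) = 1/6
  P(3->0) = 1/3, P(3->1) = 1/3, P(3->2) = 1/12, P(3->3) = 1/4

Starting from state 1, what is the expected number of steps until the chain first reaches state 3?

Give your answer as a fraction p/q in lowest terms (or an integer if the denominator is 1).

Answer: 312/89

Derivation:
Let h_i = expected steps to first reach 3 from state i.
Boundary: h_3 = 0.
First-step equations for the other states:
  h_0 = 1 + 1/3*h_0 + 1/12*h_1 + 1/6*h_2 + 5/12*h_3
  h_1 = 1 + 1/4*h_0 + 1/4*h_1 + 1/4*h_2 + 1/4*h_3
  h_2 = 1 + 5/12*h_0 + 1/3*h_1 + 1/12*h_2 + 1/6*h_3

Substituting h_3 = 0 and rearranging gives the linear system (I - Q) h = 1:
  [2/3, -1/12, -1/6] . (h_0, h_1, h_2) = 1
  [-1/4, 3/4, -1/4] . (h_0, h_1, h_2) = 1
  [-5/12, -1/3, 11/12] . (h_0, h_1, h_2) = 1

Solving yields:
  h_0 = 254/89
  h_1 = 312/89
  h_2 = 326/89

Starting state is 1, so the expected hitting time is h_1 = 312/89.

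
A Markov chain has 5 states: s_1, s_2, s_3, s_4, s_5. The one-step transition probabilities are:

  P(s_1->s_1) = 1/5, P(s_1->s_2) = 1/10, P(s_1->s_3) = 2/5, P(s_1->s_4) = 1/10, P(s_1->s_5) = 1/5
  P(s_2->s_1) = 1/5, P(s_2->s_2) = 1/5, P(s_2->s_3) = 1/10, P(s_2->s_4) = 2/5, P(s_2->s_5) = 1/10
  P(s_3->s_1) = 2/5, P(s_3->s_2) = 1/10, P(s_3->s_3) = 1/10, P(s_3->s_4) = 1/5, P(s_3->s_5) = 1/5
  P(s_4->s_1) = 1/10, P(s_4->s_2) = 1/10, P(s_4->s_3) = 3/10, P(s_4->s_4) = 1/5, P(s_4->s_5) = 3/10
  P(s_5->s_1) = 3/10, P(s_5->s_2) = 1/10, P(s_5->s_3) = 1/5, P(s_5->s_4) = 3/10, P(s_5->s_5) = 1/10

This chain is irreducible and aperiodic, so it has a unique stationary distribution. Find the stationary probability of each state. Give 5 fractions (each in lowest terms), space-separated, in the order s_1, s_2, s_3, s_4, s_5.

The stationary distribution satisfies pi = pi * P, i.e.:
  pi_s_1 = 1/5*pi_s_1 + 1/5*pi_s_2 + 2/5*pi_s_3 + 1/10*pi_s_4 + 3/10*pi_s_5
  pi_s_2 = 1/10*pi_s_1 + 1/5*pi_s_2 + 1/10*pi_s_3 + 1/10*pi_s_4 + 1/10*pi_s_5
  pi_s_3 = 2/5*pi_s_1 + 1/10*pi_s_2 + 1/10*pi_s_3 + 3/10*pi_s_4 + 1/5*pi_s_5
  pi_s_4 = 1/10*pi_s_1 + 2/5*pi_s_2 + 1/5*pi_s_3 + 1/5*pi_s_4 + 3/10*pi_s_5
  pi_s_5 = 1/5*pi_s_1 + 1/10*pi_s_2 + 1/5*pi_s_3 + 3/10*pi_s_4 + 1/10*pi_s_5
with normalization: pi_s_1 + pi_s_2 + pi_s_3 + pi_s_4 + pi_s_5 = 1.

Using the first 4 balance equations plus normalization, the linear system A*pi = b is:
  [-4/5, 1/5, 2/5, 1/10, 3/10] . pi = 0
  [1/10, -4/5, 1/10, 1/10, 1/10] . pi = 0
  [2/5, 1/10, -9/10, 3/10, 1/5] . pi = 0
  [1/10, 2/5, 1/5, -4/5, 3/10] . pi = 0
  [1, 1, 1, 1, 1] . pi = 1

Solving yields:
  pi_s_1 = 935/3822
  pi_s_2 = 1/9
  pi_s_3 = 2705/11466
  pi_s_4 = 829/3822
  pi_s_5 = 2195/11466

Verification (pi * P):
  935/3822*1/5 + 1/9*1/5 + 2705/11466*2/5 + 829/3822*1/10 + 2195/11466*3/10 = 935/3822 = pi_s_1  (ok)
  935/3822*1/10 + 1/9*1/5 + 2705/11466*1/10 + 829/3822*1/10 + 2195/11466*1/10 = 1/9 = pi_s_2  (ok)
  935/3822*2/5 + 1/9*1/10 + 2705/11466*1/10 + 829/3822*3/10 + 2195/11466*1/5 = 2705/11466 = pi_s_3  (ok)
  935/3822*1/10 + 1/9*2/5 + 2705/11466*1/5 + 829/3822*1/5 + 2195/11466*3/10 = 829/3822 = pi_s_4  (ok)
  935/3822*1/5 + 1/9*1/10 + 2705/11466*1/5 + 829/3822*3/10 + 2195/11466*1/10 = 2195/11466 = pi_s_5  (ok)

Answer: 935/3822 1/9 2705/11466 829/3822 2195/11466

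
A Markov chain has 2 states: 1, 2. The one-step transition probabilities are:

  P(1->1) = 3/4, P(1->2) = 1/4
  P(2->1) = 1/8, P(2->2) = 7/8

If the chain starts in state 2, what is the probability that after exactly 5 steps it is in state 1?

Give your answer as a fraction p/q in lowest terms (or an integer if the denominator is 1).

Answer: 9881/32768

Derivation:
Computing P^5 by repeated multiplication:
P^1 =
  1: [3/4, 1/4]
  2: [1/8, 7/8]
P^2 =
  1: [19/32, 13/32]
  2: [13/64, 51/64]
P^3 =
  1: [127/256, 129/256]
  2: [129/512, 383/512]
P^4 =
  1: [891/2048, 1157/2048]
  2: [1157/4096, 2939/4096]
P^5 =
  1: [6503/16384, 9881/16384]
  2: [9881/32768, 22887/32768]

(P^5)[2 -> 1] = 9881/32768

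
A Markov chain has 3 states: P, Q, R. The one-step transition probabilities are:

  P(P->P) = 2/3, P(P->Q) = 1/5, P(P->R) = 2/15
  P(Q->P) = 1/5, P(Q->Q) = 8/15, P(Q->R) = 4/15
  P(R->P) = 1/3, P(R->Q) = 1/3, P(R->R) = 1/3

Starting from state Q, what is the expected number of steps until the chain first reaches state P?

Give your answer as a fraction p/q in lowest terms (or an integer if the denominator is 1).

Answer: 21/5

Derivation:
Let h_i = expected steps to first reach P from state i.
Boundary: h_P = 0.
First-step equations for the other states:
  h_Q = 1 + 1/5*h_P + 8/15*h_Q + 4/15*h_R
  h_R = 1 + 1/3*h_P + 1/3*h_Q + 1/3*h_R

Substituting h_P = 0 and rearranging gives the linear system (I - Q) h = 1:
  [7/15, -4/15] . (h_Q, h_R) = 1
  [-1/3, 2/3] . (h_Q, h_R) = 1

Solving yields:
  h_Q = 21/5
  h_R = 18/5

Starting state is Q, so the expected hitting time is h_Q = 21/5.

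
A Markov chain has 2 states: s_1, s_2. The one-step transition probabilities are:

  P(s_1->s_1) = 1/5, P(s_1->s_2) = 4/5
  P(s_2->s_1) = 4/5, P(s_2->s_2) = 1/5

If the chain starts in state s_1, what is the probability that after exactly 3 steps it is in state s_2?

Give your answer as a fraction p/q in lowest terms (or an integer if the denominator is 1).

Computing P^3 by repeated multiplication:
P^1 =
  s_1: [1/5, 4/5]
  s_2: [4/5, 1/5]
P^2 =
  s_1: [17/25, 8/25]
  s_2: [8/25, 17/25]
P^3 =
  s_1: [49/125, 76/125]
  s_2: [76/125, 49/125]

(P^3)[s_1 -> s_2] = 76/125

Answer: 76/125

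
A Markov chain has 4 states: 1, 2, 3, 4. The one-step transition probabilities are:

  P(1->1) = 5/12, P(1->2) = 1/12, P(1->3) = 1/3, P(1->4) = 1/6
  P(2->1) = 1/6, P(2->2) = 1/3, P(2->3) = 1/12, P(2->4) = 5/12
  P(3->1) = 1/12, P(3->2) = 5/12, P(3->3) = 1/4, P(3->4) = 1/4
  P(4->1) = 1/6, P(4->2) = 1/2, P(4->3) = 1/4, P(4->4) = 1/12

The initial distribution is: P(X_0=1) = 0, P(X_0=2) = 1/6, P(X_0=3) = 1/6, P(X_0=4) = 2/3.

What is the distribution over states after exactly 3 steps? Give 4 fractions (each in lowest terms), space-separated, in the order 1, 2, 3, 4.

Propagating the distribution step by step (d_{t+1} = d_t * P):
d_0 = (1=0, 2=1/6, 3=1/6, 4=2/3)
  d_1[1] = 0*5/12 + 1/6*1/6 + 1/6*1/12 + 2/3*1/6 = 11/72
  d_1[2] = 0*1/12 + 1/6*1/3 + 1/6*5/12 + 2/3*1/2 = 11/24
  d_1[3] = 0*1/3 + 1/6*1/12 + 1/6*1/4 + 2/3*1/4 = 2/9
  d_1[4] = 0*1/6 + 1/6*5/12 + 1/6*1/4 + 2/3*1/12 = 1/6
d_1 = (1=11/72, 2=11/24, 3=2/9, 4=1/6)
  d_2[1] = 11/72*5/12 + 11/24*1/6 + 2/9*1/12 + 1/6*1/6 = 161/864
  d_2[2] = 11/72*1/12 + 11/24*1/3 + 2/9*5/12 + 1/6*1/2 = 295/864
  d_2[3] = 11/72*1/3 + 11/24*1/12 + 2/9*1/4 + 1/6*1/4 = 161/864
  d_2[4] = 11/72*1/6 + 11/24*5/12 + 2/9*1/4 + 1/6*1/12 = 247/864
d_2 = (1=161/864, 2=295/864, 3=161/864, 4=247/864)
  d_3[1] = 161/864*5/12 + 295/864*1/6 + 161/864*1/12 + 247/864*1/6 = 1025/5184
  d_3[2] = 161/864*1/12 + 295/864*1/3 + 161/864*5/12 + 247/864*1/2 = 907/2592
  d_3[3] = 161/864*1/3 + 295/864*1/12 + 161/864*1/4 + 247/864*1/4 = 721/3456
  d_3[4] = 161/864*1/6 + 295/864*5/12 + 161/864*1/4 + 247/864*1/12 = 2527/10368
d_3 = (1=1025/5184, 2=907/2592, 3=721/3456, 4=2527/10368)

Answer: 1025/5184 907/2592 721/3456 2527/10368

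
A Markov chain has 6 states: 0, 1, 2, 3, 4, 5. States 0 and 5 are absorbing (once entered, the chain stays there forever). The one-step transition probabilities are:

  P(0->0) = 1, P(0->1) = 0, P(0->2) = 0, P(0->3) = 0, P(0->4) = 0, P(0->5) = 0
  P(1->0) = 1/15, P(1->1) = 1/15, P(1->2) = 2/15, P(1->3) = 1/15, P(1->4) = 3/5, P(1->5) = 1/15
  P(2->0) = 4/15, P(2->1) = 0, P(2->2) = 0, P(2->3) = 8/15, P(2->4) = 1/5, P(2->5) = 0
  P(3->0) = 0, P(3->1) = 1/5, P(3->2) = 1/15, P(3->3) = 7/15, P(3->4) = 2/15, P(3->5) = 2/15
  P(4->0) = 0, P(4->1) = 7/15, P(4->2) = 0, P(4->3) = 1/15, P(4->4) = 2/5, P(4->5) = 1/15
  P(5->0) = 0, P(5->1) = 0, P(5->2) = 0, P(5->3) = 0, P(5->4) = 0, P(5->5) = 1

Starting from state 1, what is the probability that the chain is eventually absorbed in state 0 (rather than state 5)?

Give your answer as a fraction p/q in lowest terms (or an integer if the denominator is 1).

Let a_i = P(absorbed in 0 | start in state i).
Boundary conditions: a_0 = 1, a_5 = 0.
For each transient state i, a_i = sum_j P(i->j) * a_j:
  a_1 = 1/15*a_0 + 1/15*a_1 + 2/15*a_2 + 1/15*a_3 + 3/5*a_4 + 1/15*a_5
  a_2 = 4/15*a_0 + 0*a_1 + 0*a_2 + 8/15*a_3 + 1/5*a_4 + 0*a_5
  a_3 = 0*a_0 + 1/5*a_1 + 1/15*a_2 + 7/15*a_3 + 2/15*a_4 + 2/15*a_5
  a_4 = 0*a_0 + 7/15*a_1 + 0*a_2 + 1/15*a_3 + 2/5*a_4 + 1/15*a_5

Substituting a_0 = 1 and a_5 = 0, rearrange to (I - Q) a = r where r[i] = P(i -> 0):
  [14/15, -2/15, -1/15, -3/5] . (a_1, a_2, a_3, a_4) = 1/15
  [0, 1, -8/15, -1/5] . (a_1, a_2, a_3, a_4) = 4/15
  [-1/5, -1/15, 8/15, -2/15] . (a_1, a_2, a_3, a_4) = 0
  [-7/15, 0, -1/15, 3/5] . (a_1, a_2, a_3, a_4) = 0

Solving yields:
  a_1 = 1607/4543
  a_2 = 2137/4543
  a_3 = 1216/4543
  a_4 = 1385/4543

Starting state is 1, so the absorption probability is a_1 = 1607/4543.

Answer: 1607/4543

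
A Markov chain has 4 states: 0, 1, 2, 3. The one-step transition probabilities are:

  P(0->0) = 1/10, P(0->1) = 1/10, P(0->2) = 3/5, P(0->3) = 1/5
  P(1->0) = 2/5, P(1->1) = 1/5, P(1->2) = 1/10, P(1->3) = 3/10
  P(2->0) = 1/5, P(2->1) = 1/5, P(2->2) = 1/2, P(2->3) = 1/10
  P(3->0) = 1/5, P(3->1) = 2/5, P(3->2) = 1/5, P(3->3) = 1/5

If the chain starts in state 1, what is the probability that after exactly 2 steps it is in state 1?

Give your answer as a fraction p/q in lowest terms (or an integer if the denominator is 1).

Answer: 11/50

Derivation:
Computing P^2 by repeated multiplication:
P^1 =
  0: [1/10, 1/10, 3/5, 1/5]
  1: [2/5, 1/5, 1/10, 3/10]
  2: [1/5, 1/5, 1/2, 1/10]
  3: [1/5, 2/5, 1/5, 1/5]
P^2 =
  0: [21/100, 23/100, 41/100, 3/20]
  1: [1/5, 11/50, 37/100, 21/100]
  2: [11/50, 1/5, 41/100, 17/100]
  3: [13/50, 11/50, 3/10, 11/50]

(P^2)[1 -> 1] = 11/50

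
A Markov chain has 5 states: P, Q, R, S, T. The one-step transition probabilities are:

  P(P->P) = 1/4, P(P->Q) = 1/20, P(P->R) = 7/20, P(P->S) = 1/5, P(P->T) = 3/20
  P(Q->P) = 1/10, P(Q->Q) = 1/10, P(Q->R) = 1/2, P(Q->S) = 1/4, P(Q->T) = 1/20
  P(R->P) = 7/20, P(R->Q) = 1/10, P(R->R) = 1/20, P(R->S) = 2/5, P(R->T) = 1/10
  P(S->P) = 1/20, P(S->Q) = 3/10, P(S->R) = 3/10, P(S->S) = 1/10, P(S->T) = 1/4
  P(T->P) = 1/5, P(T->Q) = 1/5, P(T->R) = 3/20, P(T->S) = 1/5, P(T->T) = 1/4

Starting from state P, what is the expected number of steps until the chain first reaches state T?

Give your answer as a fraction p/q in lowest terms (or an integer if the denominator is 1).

Answer: 10180/1497

Derivation:
Let h_i = expected steps to first reach T from state i.
Boundary: h_T = 0.
First-step equations for the other states:
  h_P = 1 + 1/4*h_P + 1/20*h_Q + 7/20*h_R + 1/5*h_S + 3/20*h_T
  h_Q = 1 + 1/10*h_P + 1/10*h_Q + 1/2*h_R + 1/4*h_S + 1/20*h_T
  h_R = 1 + 7/20*h_P + 1/10*h_Q + 1/20*h_R + 2/5*h_S + 1/10*h_T
  h_S = 1 + 1/20*h_P + 3/10*h_Q + 3/10*h_R + 1/10*h_S + 1/4*h_T

Substituting h_T = 0 and rearranging gives the linear system (I - Q) h = 1:
  [3/4, -1/20, -7/20, -1/5] . (h_P, h_Q, h_R, h_S) = 1
  [-1/10, 9/10, -1/2, -1/4] . (h_P, h_Q, h_R, h_S) = 1
  [-7/20, -1/10, 19/20, -2/5] . (h_P, h_Q, h_R, h_S) = 1
  [-1/20, -3/10, -3/10, 9/10] . (h_P, h_Q, h_R, h_S) = 1

Solving yields:
  h_P = 10180/1497
  h_Q = 33800/4491
  h_R = 31520/4491
  h_S = 28460/4491

Starting state is P, so the expected hitting time is h_P = 10180/1497.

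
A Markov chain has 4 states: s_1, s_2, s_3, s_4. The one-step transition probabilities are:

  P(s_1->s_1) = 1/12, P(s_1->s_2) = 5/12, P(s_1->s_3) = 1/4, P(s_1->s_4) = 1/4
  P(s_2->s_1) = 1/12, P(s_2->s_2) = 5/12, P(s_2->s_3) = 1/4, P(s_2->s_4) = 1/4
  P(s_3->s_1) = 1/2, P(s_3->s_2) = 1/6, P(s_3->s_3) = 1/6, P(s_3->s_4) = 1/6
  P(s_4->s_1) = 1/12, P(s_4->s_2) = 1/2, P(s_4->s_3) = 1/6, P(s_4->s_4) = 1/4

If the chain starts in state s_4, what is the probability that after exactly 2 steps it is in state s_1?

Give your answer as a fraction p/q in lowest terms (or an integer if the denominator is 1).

Computing P^2 by repeated multiplication:
P^1 =
  s_1: [1/12, 5/12, 1/4, 1/4]
  s_2: [1/12, 5/12, 1/4, 1/4]
  s_3: [1/2, 1/6, 1/6, 1/6]
  s_4: [1/12, 1/2, 1/6, 1/4]
P^2 =
  s_1: [3/16, 3/8, 5/24, 11/48]
  s_2: [3/16, 3/8, 5/24, 11/48]
  s_3: [11/72, 7/18, 2/9, 17/72]
  s_4: [11/72, 19/48, 31/144, 17/72]

(P^2)[s_4 -> s_1] = 11/72

Answer: 11/72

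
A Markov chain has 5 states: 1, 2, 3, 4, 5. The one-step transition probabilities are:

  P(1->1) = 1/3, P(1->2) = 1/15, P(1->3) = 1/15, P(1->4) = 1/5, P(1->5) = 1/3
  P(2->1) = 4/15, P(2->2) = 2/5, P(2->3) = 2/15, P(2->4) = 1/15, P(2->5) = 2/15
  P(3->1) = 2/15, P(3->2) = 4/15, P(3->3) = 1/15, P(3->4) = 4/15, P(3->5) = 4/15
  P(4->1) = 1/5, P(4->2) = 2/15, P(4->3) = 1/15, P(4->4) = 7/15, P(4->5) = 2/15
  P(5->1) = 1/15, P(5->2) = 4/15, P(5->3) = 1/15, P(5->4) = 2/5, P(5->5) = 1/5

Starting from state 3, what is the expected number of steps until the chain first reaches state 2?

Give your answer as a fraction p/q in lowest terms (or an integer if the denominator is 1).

Let h_i = expected steps to first reach 2 from state i.
Boundary: h_2 = 0.
First-step equations for the other states:
  h_1 = 1 + 1/3*h_1 + 1/15*h_2 + 1/15*h_3 + 1/5*h_4 + 1/3*h_5
  h_3 = 1 + 2/15*h_1 + 4/15*h_2 + 1/15*h_3 + 4/15*h_4 + 4/15*h_5
  h_4 = 1 + 1/5*h_1 + 2/15*h_2 + 1/15*h_3 + 7/15*h_4 + 2/15*h_5
  h_5 = 1 + 1/15*h_1 + 4/15*h_2 + 1/15*h_3 + 2/5*h_4 + 1/5*h_5

Substituting h_2 = 0 and rearranging gives the linear system (I - Q) h = 1:
  [2/3, -1/15, -1/5, -1/3] . (h_1, h_3, h_4, h_5) = 1
  [-2/15, 14/15, -4/15, -4/15] . (h_1, h_3, h_4, h_5) = 1
  [-1/5, -1/15, 8/15, -2/15] . (h_1, h_3, h_4, h_5) = 1
  [-1/15, -1/15, -2/5, 4/5] . (h_1, h_3, h_4, h_5) = 1

Solving yields:
  h_1 = 2205/328
  h_3 = 1785/328
  h_4 = 2115/328
  h_5 = 225/41

Starting state is 3, so the expected hitting time is h_3 = 1785/328.

Answer: 1785/328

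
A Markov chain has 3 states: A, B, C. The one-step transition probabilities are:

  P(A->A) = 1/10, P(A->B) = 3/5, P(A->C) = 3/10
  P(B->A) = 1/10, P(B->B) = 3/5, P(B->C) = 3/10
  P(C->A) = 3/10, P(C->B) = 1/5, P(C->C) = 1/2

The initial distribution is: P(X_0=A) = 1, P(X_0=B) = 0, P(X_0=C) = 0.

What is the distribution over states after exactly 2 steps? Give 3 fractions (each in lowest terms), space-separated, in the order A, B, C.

Propagating the distribution step by step (d_{t+1} = d_t * P):
d_0 = (A=1, B=0, C=0)
  d_1[A] = 1*1/10 + 0*1/10 + 0*3/10 = 1/10
  d_1[B] = 1*3/5 + 0*3/5 + 0*1/5 = 3/5
  d_1[C] = 1*3/10 + 0*3/10 + 0*1/2 = 3/10
d_1 = (A=1/10, B=3/5, C=3/10)
  d_2[A] = 1/10*1/10 + 3/5*1/10 + 3/10*3/10 = 4/25
  d_2[B] = 1/10*3/5 + 3/5*3/5 + 3/10*1/5 = 12/25
  d_2[C] = 1/10*3/10 + 3/5*3/10 + 3/10*1/2 = 9/25
d_2 = (A=4/25, B=12/25, C=9/25)

Answer: 4/25 12/25 9/25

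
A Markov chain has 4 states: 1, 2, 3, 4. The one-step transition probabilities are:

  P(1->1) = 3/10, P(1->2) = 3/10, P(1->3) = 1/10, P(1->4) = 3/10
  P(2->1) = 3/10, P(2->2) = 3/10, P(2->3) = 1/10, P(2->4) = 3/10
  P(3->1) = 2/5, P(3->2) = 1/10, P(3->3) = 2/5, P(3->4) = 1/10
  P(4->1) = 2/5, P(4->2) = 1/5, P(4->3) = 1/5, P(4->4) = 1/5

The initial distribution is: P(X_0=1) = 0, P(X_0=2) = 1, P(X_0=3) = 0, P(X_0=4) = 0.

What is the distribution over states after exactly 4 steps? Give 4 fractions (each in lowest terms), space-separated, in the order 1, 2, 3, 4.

Answer: 427/1250 2411/10000 881/5000 2411/10000

Derivation:
Propagating the distribution step by step (d_{t+1} = d_t * P):
d_0 = (1=0, 2=1, 3=0, 4=0)
  d_1[1] = 0*3/10 + 1*3/10 + 0*2/5 + 0*2/5 = 3/10
  d_1[2] = 0*3/10 + 1*3/10 + 0*1/10 + 0*1/5 = 3/10
  d_1[3] = 0*1/10 + 1*1/10 + 0*2/5 + 0*1/5 = 1/10
  d_1[4] = 0*3/10 + 1*3/10 + 0*1/10 + 0*1/5 = 3/10
d_1 = (1=3/10, 2=3/10, 3=1/10, 4=3/10)
  d_2[1] = 3/10*3/10 + 3/10*3/10 + 1/10*2/5 + 3/10*2/5 = 17/50
  d_2[2] = 3/10*3/10 + 3/10*3/10 + 1/10*1/10 + 3/10*1/5 = 1/4
  d_2[3] = 3/10*1/10 + 3/10*1/10 + 1/10*2/5 + 3/10*1/5 = 4/25
  d_2[4] = 3/10*3/10 + 3/10*3/10 + 1/10*1/10 + 3/10*1/5 = 1/4
d_2 = (1=17/50, 2=1/4, 3=4/25, 4=1/4)
  d_3[1] = 17/50*3/10 + 1/4*3/10 + 4/25*2/5 + 1/4*2/5 = 341/1000
  d_3[2] = 17/50*3/10 + 1/4*3/10 + 4/25*1/10 + 1/4*1/5 = 243/1000
  d_3[3] = 17/50*1/10 + 1/4*1/10 + 4/25*2/5 + 1/4*1/5 = 173/1000
  d_3[4] = 17/50*3/10 + 1/4*3/10 + 4/25*1/10 + 1/4*1/5 = 243/1000
d_3 = (1=341/1000, 2=243/1000, 3=173/1000, 4=243/1000)
  d_4[1] = 341/1000*3/10 + 243/1000*3/10 + 173/1000*2/5 + 243/1000*2/5 = 427/1250
  d_4[2] = 341/1000*3/10 + 243/1000*3/10 + 173/1000*1/10 + 243/1000*1/5 = 2411/10000
  d_4[3] = 341/1000*1/10 + 243/1000*1/10 + 173/1000*2/5 + 243/1000*1/5 = 881/5000
  d_4[4] = 341/1000*3/10 + 243/1000*3/10 + 173/1000*1/10 + 243/1000*1/5 = 2411/10000
d_4 = (1=427/1250, 2=2411/10000, 3=881/5000, 4=2411/10000)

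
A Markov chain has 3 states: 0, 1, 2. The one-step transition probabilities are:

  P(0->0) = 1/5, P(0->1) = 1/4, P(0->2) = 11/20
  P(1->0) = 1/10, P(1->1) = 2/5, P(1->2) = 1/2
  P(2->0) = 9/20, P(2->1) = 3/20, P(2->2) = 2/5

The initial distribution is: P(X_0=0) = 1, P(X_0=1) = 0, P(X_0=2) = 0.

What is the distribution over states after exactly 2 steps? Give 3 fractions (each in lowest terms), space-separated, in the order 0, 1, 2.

Answer: 5/16 93/400 91/200

Derivation:
Propagating the distribution step by step (d_{t+1} = d_t * P):
d_0 = (0=1, 1=0, 2=0)
  d_1[0] = 1*1/5 + 0*1/10 + 0*9/20 = 1/5
  d_1[1] = 1*1/4 + 0*2/5 + 0*3/20 = 1/4
  d_1[2] = 1*11/20 + 0*1/2 + 0*2/5 = 11/20
d_1 = (0=1/5, 1=1/4, 2=11/20)
  d_2[0] = 1/5*1/5 + 1/4*1/10 + 11/20*9/20 = 5/16
  d_2[1] = 1/5*1/4 + 1/4*2/5 + 11/20*3/20 = 93/400
  d_2[2] = 1/5*11/20 + 1/4*1/2 + 11/20*2/5 = 91/200
d_2 = (0=5/16, 1=93/400, 2=91/200)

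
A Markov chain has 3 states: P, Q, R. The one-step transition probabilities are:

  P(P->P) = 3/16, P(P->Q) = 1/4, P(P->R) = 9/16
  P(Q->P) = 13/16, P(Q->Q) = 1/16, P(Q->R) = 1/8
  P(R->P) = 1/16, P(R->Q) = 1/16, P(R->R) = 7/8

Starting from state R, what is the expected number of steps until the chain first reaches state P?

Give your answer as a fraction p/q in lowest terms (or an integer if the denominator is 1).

Let h_i = expected steps to first reach P from state i.
Boundary: h_P = 0.
First-step equations for the other states:
  h_Q = 1 + 13/16*h_P + 1/16*h_Q + 1/8*h_R
  h_R = 1 + 1/16*h_P + 1/16*h_Q + 7/8*h_R

Substituting h_P = 0 and rearranging gives the linear system (I - Q) h = 1:
  [15/16, -1/8] . (h_Q, h_R) = 1
  [-1/16, 1/8] . (h_Q, h_R) = 1

Solving yields:
  h_Q = 16/7
  h_R = 64/7

Starting state is R, so the expected hitting time is h_R = 64/7.

Answer: 64/7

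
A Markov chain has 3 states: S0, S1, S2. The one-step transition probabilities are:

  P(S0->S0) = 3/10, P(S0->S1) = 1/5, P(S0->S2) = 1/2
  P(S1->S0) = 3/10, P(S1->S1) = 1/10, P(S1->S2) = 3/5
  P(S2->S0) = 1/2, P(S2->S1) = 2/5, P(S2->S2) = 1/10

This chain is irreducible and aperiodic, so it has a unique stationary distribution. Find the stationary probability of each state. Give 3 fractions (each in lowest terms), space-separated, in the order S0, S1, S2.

The stationary distribution satisfies pi = pi * P, i.e.:
  pi_S0 = 3/10*pi_S0 + 3/10*pi_S1 + 1/2*pi_S2
  pi_S1 = 1/5*pi_S0 + 1/10*pi_S1 + 2/5*pi_S2
  pi_S2 = 1/2*pi_S0 + 3/5*pi_S1 + 1/10*pi_S2
with normalization: pi_S0 + pi_S1 + pi_S2 = 1.

Using the first 2 balance equations plus normalization, the linear system A*pi = b is:
  [-7/10, 3/10, 1/2] . pi = 0
  [1/5, -9/10, 2/5] . pi = 0
  [1, 1, 1] . pi = 1

Solving yields:
  pi_S0 = 3/8
  pi_S1 = 1/4
  pi_S2 = 3/8

Verification (pi * P):
  3/8*3/10 + 1/4*3/10 + 3/8*1/2 = 3/8 = pi_S0  (ok)
  3/8*1/5 + 1/4*1/10 + 3/8*2/5 = 1/4 = pi_S1  (ok)
  3/8*1/2 + 1/4*3/5 + 3/8*1/10 = 3/8 = pi_S2  (ok)

Answer: 3/8 1/4 3/8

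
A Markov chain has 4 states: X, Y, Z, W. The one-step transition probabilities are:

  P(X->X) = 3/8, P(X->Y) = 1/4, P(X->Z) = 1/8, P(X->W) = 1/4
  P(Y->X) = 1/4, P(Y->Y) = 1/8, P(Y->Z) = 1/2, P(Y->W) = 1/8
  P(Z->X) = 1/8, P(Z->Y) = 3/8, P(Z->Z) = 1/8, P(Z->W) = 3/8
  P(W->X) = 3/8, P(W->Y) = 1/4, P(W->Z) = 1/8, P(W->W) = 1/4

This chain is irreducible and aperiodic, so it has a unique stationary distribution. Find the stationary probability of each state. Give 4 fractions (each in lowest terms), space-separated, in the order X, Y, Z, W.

Answer: 20/69 17/69 5/23 17/69

Derivation:
The stationary distribution satisfies pi = pi * P, i.e.:
  pi_X = 3/8*pi_X + 1/4*pi_Y + 1/8*pi_Z + 3/8*pi_W
  pi_Y = 1/4*pi_X + 1/8*pi_Y + 3/8*pi_Z + 1/4*pi_W
  pi_Z = 1/8*pi_X + 1/2*pi_Y + 1/8*pi_Z + 1/8*pi_W
  pi_W = 1/4*pi_X + 1/8*pi_Y + 3/8*pi_Z + 1/4*pi_W
with normalization: pi_X + pi_Y + pi_Z + pi_W = 1.

Using the first 3 balance equations plus normalization, the linear system A*pi = b is:
  [-5/8, 1/4, 1/8, 3/8] . pi = 0
  [1/4, -7/8, 3/8, 1/4] . pi = 0
  [1/8, 1/2, -7/8, 1/8] . pi = 0
  [1, 1, 1, 1] . pi = 1

Solving yields:
  pi_X = 20/69
  pi_Y = 17/69
  pi_Z = 5/23
  pi_W = 17/69

Verification (pi * P):
  20/69*3/8 + 17/69*1/4 + 5/23*1/8 + 17/69*3/8 = 20/69 = pi_X  (ok)
  20/69*1/4 + 17/69*1/8 + 5/23*3/8 + 17/69*1/4 = 17/69 = pi_Y  (ok)
  20/69*1/8 + 17/69*1/2 + 5/23*1/8 + 17/69*1/8 = 5/23 = pi_Z  (ok)
  20/69*1/4 + 17/69*1/8 + 5/23*3/8 + 17/69*1/4 = 17/69 = pi_W  (ok)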